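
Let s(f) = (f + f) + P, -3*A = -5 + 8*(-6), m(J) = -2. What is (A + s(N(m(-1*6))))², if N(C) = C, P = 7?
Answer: 3844/9 ≈ 427.11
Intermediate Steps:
A = 53/3 (A = -(-5 + 8*(-6))/3 = -(-5 - 48)/3 = -⅓*(-53) = 53/3 ≈ 17.667)
s(f) = 7 + 2*f (s(f) = (f + f) + 7 = 2*f + 7 = 7 + 2*f)
(A + s(N(m(-1*6))))² = (53/3 + (7 + 2*(-2)))² = (53/3 + (7 - 4))² = (53/3 + 3)² = (62/3)² = 3844/9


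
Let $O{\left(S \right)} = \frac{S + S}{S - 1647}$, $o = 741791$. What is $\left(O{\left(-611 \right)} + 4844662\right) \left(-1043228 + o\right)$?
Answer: $- \frac{1648747052400933}{1129} \approx -1.4604 \cdot 10^{12}$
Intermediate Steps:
$O{\left(S \right)} = \frac{2 S}{-1647 + S}$
$\left(O{\left(-611 \right)} + 4844662\right) \left(-1043228 + o\right) = \left(2 \left(-611\right) \frac{1}{-1647 - 611} + 4844662\right) \left(-1043228 + 741791\right) = \left(2 \left(-611\right) \frac{1}{-2258} + 4844662\right) \left(-301437\right) = \left(2 \left(-611\right) \left(- \frac{1}{2258}\right) + 4844662\right) \left(-301437\right) = \left(\frac{611}{1129} + 4844662\right) \left(-301437\right) = \frac{5469624009}{1129} \left(-301437\right) = - \frac{1648747052400933}{1129}$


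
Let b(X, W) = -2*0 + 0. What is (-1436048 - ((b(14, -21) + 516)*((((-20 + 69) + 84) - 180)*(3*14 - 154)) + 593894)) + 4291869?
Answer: -454297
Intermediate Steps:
b(X, W) = 0 (b(X, W) = 0 + 0 = 0)
(-1436048 - ((b(14, -21) + 516)*((((-20 + 69) + 84) - 180)*(3*14 - 154)) + 593894)) + 4291869 = (-1436048 - ((0 + 516)*((((-20 + 69) + 84) - 180)*(3*14 - 154)) + 593894)) + 4291869 = (-1436048 - (516*(((49 + 84) - 180)*(42 - 154)) + 593894)) + 4291869 = (-1436048 - (516*((133 - 180)*(-112)) + 593894)) + 4291869 = (-1436048 - (516*(-47*(-112)) + 593894)) + 4291869 = (-1436048 - (516*5264 + 593894)) + 4291869 = (-1436048 - (2716224 + 593894)) + 4291869 = (-1436048 - 1*3310118) + 4291869 = (-1436048 - 3310118) + 4291869 = -4746166 + 4291869 = -454297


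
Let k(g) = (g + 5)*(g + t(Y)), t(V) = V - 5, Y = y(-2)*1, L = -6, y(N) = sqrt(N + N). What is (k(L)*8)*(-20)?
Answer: -1760 + 320*I ≈ -1760.0 + 320.0*I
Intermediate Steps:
y(N) = sqrt(2)*sqrt(N) (y(N) = sqrt(2*N) = sqrt(2)*sqrt(N))
Y = 2*I (Y = (sqrt(2)*sqrt(-2))*1 = (sqrt(2)*(I*sqrt(2)))*1 = (2*I)*1 = 2*I ≈ 2.0*I)
t(V) = -5 + V
k(g) = (5 + g)*(-5 + g + 2*I) (k(g) = (g + 5)*(g + (-5 + 2*I)) = (5 + g)*(-5 + g + 2*I))
(k(L)*8)*(-20) = ((-25 + (-6)**2 + 10*I + 2*I*(-6))*8)*(-20) = ((-25 + 36 + 10*I - 12*I)*8)*(-20) = ((11 - 2*I)*8)*(-20) = (88 - 16*I)*(-20) = -1760 + 320*I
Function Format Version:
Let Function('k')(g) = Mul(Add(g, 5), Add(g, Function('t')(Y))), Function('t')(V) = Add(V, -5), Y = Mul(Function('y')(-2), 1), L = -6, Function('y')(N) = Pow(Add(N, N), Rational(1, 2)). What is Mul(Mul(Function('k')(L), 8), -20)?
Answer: Add(-1760, Mul(320, I)) ≈ Add(-1760.0, Mul(320.00, I))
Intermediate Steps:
Function('y')(N) = Mul(Pow(2, Rational(1, 2)), Pow(N, Rational(1, 2))) (Function('y')(N) = Pow(Mul(2, N), Rational(1, 2)) = Mul(Pow(2, Rational(1, 2)), Pow(N, Rational(1, 2))))
Y = Mul(2, I) (Y = Mul(Mul(Pow(2, Rational(1, 2)), Pow(-2, Rational(1, 2))), 1) = Mul(Mul(Pow(2, Rational(1, 2)), Mul(I, Pow(2, Rational(1, 2)))), 1) = Mul(Mul(2, I), 1) = Mul(2, I) ≈ Mul(2.0000, I))
Function('t')(V) = Add(-5, V)
Function('k')(g) = Mul(Add(5, g), Add(-5, g, Mul(2, I))) (Function('k')(g) = Mul(Add(g, 5), Add(g, Add(-5, Mul(2, I)))) = Mul(Add(5, g), Add(-5, g, Mul(2, I))))
Mul(Mul(Function('k')(L), 8), -20) = Mul(Mul(Add(-25, Pow(-6, 2), Mul(10, I), Mul(2, I, -6)), 8), -20) = Mul(Mul(Add(-25, 36, Mul(10, I), Mul(-12, I)), 8), -20) = Mul(Mul(Add(11, Mul(-2, I)), 8), -20) = Mul(Add(88, Mul(-16, I)), -20) = Add(-1760, Mul(320, I))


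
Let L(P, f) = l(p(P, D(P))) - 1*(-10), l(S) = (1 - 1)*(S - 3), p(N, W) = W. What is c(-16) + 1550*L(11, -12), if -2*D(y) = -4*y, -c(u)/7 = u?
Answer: 15612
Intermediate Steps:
c(u) = -7*u
D(y) = 2*y (D(y) = -(-2)*y = 2*y)
l(S) = 0 (l(S) = 0*(-3 + S) = 0)
L(P, f) = 10 (L(P, f) = 0 - 1*(-10) = 0 + 10 = 10)
c(-16) + 1550*L(11, -12) = -7*(-16) + 1550*10 = 112 + 15500 = 15612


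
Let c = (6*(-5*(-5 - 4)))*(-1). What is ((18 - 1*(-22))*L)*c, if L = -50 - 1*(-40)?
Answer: 108000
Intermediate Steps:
L = -10 (L = -50 + 40 = -10)
c = -270 (c = (6*(-5*(-9)))*(-1) = (6*45)*(-1) = 270*(-1) = -270)
((18 - 1*(-22))*L)*c = ((18 - 1*(-22))*(-10))*(-270) = ((18 + 22)*(-10))*(-270) = (40*(-10))*(-270) = -400*(-270) = 108000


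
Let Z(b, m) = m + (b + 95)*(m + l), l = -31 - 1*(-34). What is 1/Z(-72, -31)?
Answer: -1/675 ≈ -0.0014815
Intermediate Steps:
l = 3 (l = -31 + 34 = 3)
Z(b, m) = m + (3 + m)*(95 + b) (Z(b, m) = m + (b + 95)*(m + 3) = m + (95 + b)*(3 + m) = m + (3 + m)*(95 + b))
1/Z(-72, -31) = 1/(285 + 3*(-72) + 96*(-31) - 72*(-31)) = 1/(285 - 216 - 2976 + 2232) = 1/(-675) = -1/675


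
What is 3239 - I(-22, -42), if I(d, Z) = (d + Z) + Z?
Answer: 3345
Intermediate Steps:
I(d, Z) = d + 2*Z (I(d, Z) = (Z + d) + Z = d + 2*Z)
3239 - I(-22, -42) = 3239 - (-22 + 2*(-42)) = 3239 - (-22 - 84) = 3239 - 1*(-106) = 3239 + 106 = 3345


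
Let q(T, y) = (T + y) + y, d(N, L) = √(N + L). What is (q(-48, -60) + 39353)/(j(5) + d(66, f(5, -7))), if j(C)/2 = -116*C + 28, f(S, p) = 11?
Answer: -43260240/1218739 - 39185*√77/1218739 ≈ -35.778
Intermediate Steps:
d(N, L) = √(L + N)
j(C) = 56 - 232*C (j(C) = 2*(-116*C + 28) = 2*(28 - 116*C) = 56 - 232*C)
q(T, y) = T + 2*y
(q(-48, -60) + 39353)/(j(5) + d(66, f(5, -7))) = ((-48 + 2*(-60)) + 39353)/((56 - 232*5) + √(11 + 66)) = ((-48 - 120) + 39353)/((56 - 1160) + √77) = (-168 + 39353)/(-1104 + √77) = 39185/(-1104 + √77)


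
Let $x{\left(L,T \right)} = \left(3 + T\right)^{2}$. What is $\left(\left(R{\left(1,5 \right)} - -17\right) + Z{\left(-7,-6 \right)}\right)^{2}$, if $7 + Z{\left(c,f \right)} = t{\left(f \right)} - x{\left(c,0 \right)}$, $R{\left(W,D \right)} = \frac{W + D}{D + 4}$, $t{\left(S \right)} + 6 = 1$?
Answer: $\frac{100}{9} \approx 11.111$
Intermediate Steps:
$t{\left(S \right)} = -5$ ($t{\left(S \right)} = -6 + 1 = -5$)
$R{\left(W,D \right)} = \frac{D + W}{4 + D}$
$Z{\left(c,f \right)} = -21$ ($Z{\left(c,f \right)} = -7 - \left(5 + \left(3 + 0\right)^{2}\right) = -7 - 14 = -21$)
$\left(\left(R{\left(1,5 \right)} - -17\right) + Z{\left(-7,-6 \right)}\right)^{2} = \left(\left(\frac{5 + 1}{4 + 5} - -17\right) - 21\right)^{2} = \left(\left(\frac{1}{9} \cdot 6 + 17\right) - 21\right)^{2} = \left(\left(\frac{2}{3} + 17\right) - 21\right)^{2} = \left(\frac{53}{3} - 21\right)^{2} = \left(- \frac{10}{3}\right)^{2} = \frac{100}{9}$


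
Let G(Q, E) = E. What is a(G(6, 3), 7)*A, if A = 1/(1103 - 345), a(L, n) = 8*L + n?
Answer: 31/758 ≈ 0.040897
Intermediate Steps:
a(L, n) = n + 8*L
A = 1/758 ≈ 0.0013193
a(G(6, 3), 7)*A = (7 + 8*3)*(1/758) = (7 + 24)*(1/758) = 31*(1/758) = 31/758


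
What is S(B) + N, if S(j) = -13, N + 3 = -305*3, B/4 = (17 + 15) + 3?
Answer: -931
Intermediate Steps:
B = 140 (B = 4*((17 + 15) + 3) = 4*(32 + 3) = 4*35 = 140)
N = -918 (N = -3 - 305*3 = -3 - 915 = -918)
S(B) + N = -13 - 918 = -931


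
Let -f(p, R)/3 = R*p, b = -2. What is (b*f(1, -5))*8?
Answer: -240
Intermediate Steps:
f(p, R) = -3*R*p
(b*f(1, -5))*8 = -(-6)*(-5)*8 = -2*15*8 = -30*8 = -240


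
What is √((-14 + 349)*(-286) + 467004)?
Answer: √371194 ≈ 609.26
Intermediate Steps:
√((-14 + 349)*(-286) + 467004) = √(335*(-286) + 467004) = √(-95810 + 467004) = √371194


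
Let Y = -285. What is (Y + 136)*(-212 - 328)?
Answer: 80460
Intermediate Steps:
(Y + 136)*(-212 - 328) = (-285 + 136)*(-212 - 328) = -149*(-540) = 80460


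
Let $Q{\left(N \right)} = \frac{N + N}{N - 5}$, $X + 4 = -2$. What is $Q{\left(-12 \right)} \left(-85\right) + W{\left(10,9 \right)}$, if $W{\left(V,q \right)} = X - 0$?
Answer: $-126$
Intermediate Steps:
$X = -6$ ($X = -4 - 2 = -6$)
$Q{\left(N \right)} = \frac{2 N}{-5 + N}$
$W{\left(V,q \right)} = -6$ ($W{\left(V,q \right)} = -6 - 0 = -6 + 0 = -6$)
$Q{\left(-12 \right)} \left(-85\right) + W{\left(10,9 \right)} = 2 \left(-12\right) \frac{1}{-5 - 12} \left(-85\right) - 6 = 2 \left(-12\right) \frac{1}{-17} \left(-85\right) - 6 = 2 \left(-12\right) \left(- \frac{1}{17}\right) \left(-85\right) - 6 = \frac{24}{17} \left(-85\right) - 6 = -120 - 6 = -126$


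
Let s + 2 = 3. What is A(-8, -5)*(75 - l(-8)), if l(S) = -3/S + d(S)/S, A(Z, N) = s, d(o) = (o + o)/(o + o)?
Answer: 299/4 ≈ 74.750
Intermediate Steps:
d(o) = 1 (d(o) = (2*o)/((2*o)) = (2*o)*(1/(2*o)) = 1)
s = 1 (s = -2 + 3 = 1)
A(Z, N) = 1
l(S) = -2/S (l(S) = -3/S + 1/S = -2/S)
A(-8, -5)*(75 - l(-8)) = 1*(75 - (-2)/(-8)) = 1*(75 - (-2)*(-1)/8) = 1*(75 - 1*¼) = 1*(75 - ¼) = 1*(299/4) = 299/4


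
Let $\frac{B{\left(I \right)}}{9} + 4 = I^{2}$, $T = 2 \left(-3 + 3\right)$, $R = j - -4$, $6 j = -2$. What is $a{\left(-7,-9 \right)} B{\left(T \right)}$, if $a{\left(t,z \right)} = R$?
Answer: $-132$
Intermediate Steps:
$j = - \frac{1}{3}$ ($j = \frac{1}{6} \left(-2\right) = - \frac{1}{3} \approx -0.33333$)
$R = \frac{11}{3}$ ($R = - \frac{1}{3} - -4 = - \frac{1}{3} + 4 = \frac{11}{3} \approx 3.6667$)
$a{\left(t,z \right)} = \frac{11}{3}$
$T = 0$ ($T = 2 \cdot 0 = 0$)
$B{\left(I \right)} = -36 + 9 I^{2}$
$a{\left(-7,-9 \right)} B{\left(T \right)} = \frac{11 \left(-36 + 9 \cdot 0^{2}\right)}{3} = \frac{11 \left(-36 + 9 \cdot 0\right)}{3} = \frac{11 \left(-36 + 0\right)}{3} = \frac{11}{3} \left(-36\right) = -132$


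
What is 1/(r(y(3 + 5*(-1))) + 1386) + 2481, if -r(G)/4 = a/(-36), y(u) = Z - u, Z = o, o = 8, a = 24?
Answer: 10335849/4166 ≈ 2481.0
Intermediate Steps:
Z = 8
y(u) = 8 - u
r(G) = 8/3 (r(G) = -96/(-36) = -96*(-1)/36 = -4*(-2/3) = 8/3)
1/(r(y(3 + 5*(-1))) + 1386) + 2481 = 1/(8/3 + 1386) + 2481 = 1/(4166/3) + 2481 = 3/4166 + 2481 = 10335849/4166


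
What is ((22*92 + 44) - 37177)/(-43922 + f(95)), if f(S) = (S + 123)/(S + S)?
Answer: 370595/463609 ≈ 0.79937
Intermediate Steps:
f(S) = (123 + S)/(2*S) (f(S) = (123 + S)/((2*S)) = (123 + S)*(1/(2*S)) = (123 + S)/(2*S))
((22*92 + 44) - 37177)/(-43922 + f(95)) = ((22*92 + 44) - 37177)/(-43922 + (½)*(123 + 95)/95) = ((2024 + 44) - 37177)/(-43922 + (½)*(1/95)*218) = (2068 - 37177)/(-43922 + 109/95) = -35109/(-4172481/95) = -35109*(-95/4172481) = 370595/463609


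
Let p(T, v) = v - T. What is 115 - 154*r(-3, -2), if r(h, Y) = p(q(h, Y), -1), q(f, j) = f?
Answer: -193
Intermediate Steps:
r(h, Y) = -1 - h
115 - 154*r(-3, -2) = 115 - 154*(-1 - 1*(-3)) = 115 - 154*(-1 + 3) = 115 - 154*2 = 115 - 308 = -193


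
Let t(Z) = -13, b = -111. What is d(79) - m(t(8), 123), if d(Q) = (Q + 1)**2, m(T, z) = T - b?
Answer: 6302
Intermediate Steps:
m(T, z) = 111 + T (m(T, z) = T - 1*(-111) = T + 111 = 111 + T)
d(Q) = (1 + Q)**2
d(79) - m(t(8), 123) = (1 + 79)**2 - (111 - 13) = 80**2 - 1*98 = 6400 - 98 = 6302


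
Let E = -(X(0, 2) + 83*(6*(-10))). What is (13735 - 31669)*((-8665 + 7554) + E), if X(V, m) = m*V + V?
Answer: -69386646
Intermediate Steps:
X(V, m) = V + V*m (X(V, m) = V*m + V = V + V*m)
E = 4980 (E = -(0*(1 + 2) + 83*(6*(-10))) = -(0*3 + 83*(-60)) = -(0 - 4980) = -1*(-4980) = 4980)
(13735 - 31669)*((-8665 + 7554) + E) = (13735 - 31669)*((-8665 + 7554) + 4980) = -17934*(-1111 + 4980) = -17934*3869 = -69386646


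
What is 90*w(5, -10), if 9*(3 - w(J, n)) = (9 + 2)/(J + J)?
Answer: 259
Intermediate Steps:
w(J, n) = 3 - 11/(18*J) (w(J, n) = 3 - (9 + 2)/(9*(J + J)) = 3 - 11/(9*(2*J)) = 3 - 11*1/(2*J)/9 = 3 - 11/(18*J))
90*w(5, -10) = 90*(3 - 11/18/5) = 90*(3 - 11/18*⅕) = 90*(3 - 11/90) = 90*(259/90) = 259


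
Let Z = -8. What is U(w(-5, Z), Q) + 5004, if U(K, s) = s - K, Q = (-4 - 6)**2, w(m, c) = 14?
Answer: 5090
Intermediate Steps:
Q = 100 (Q = (-10)**2 = 100)
U(w(-5, Z), Q) + 5004 = (100 - 1*14) + 5004 = (100 - 14) + 5004 = 86 + 5004 = 5090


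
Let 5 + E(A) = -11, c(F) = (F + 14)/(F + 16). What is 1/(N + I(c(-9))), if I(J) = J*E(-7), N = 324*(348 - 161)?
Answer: 7/424036 ≈ 1.6508e-5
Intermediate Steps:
c(F) = (14 + F)/(16 + F)
E(A) = -16 (E(A) = -5 - 11 = -16)
N = 60588 (N = 324*187 = 60588)
I(J) = -16*J (I(J) = J*(-16) = -16*J)
1/(N + I(c(-9))) = 1/(60588 - 16*(14 - 9)/(16 - 9)) = 1/(60588 - 16*5/7) = 1/(60588 - 80/7) = 1/(424036/7) = 7/424036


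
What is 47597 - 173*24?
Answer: 43445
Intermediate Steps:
47597 - 173*24 = 47597 - 4152 = 43445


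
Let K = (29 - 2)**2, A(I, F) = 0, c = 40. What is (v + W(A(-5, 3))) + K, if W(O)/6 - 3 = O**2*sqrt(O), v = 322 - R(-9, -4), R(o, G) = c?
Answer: 1029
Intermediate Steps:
R(o, G) = 40
K = 729 (K = 27**2 = 729)
v = 282 (v = 322 - 1*40 = 322 - 40 = 282)
W(O) = 18 + 6*O**(5/2) (W(O) = 18 + 6*(O**2*sqrt(O)) = 18 + 6*O**(5/2))
(v + W(A(-5, 3))) + K = (282 + (18 + 6*0**(5/2))) + 729 = (282 + (18 + 6*0)) + 729 = (282 + (18 + 0)) + 729 = (282 + 18) + 729 = 300 + 729 = 1029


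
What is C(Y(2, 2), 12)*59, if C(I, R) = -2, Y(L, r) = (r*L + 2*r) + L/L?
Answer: -118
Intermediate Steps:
Y(L, r) = 1 + 2*r + L*r (Y(L, r) = (L*r + 2*r) + 1 = (2*r + L*r) + 1 = 1 + 2*r + L*r)
C(Y(2, 2), 12)*59 = -2*59 = -118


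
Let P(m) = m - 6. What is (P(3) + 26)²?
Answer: 529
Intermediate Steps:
P(m) = -6 + m
(P(3) + 26)² = ((-6 + 3) + 26)² = (-3 + 26)² = 23² = 529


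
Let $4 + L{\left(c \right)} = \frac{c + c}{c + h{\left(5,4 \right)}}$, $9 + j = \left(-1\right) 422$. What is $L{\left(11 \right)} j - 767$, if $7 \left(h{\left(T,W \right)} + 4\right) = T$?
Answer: $- \frac{7348}{27} \approx -272.15$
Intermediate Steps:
$h{\left(T,W \right)} = -4 + \frac{T}{7}$
$j = -431$ ($j = -9 - 422 = -431$)
$L{\left(c \right)} = -4 + \frac{2 c}{- \frac{23}{7} + c}$ ($L{\left(c \right)} = -4 + \frac{c + c}{c + \left(-4 + \frac{1}{7} \cdot 5\right)} = -4 + \frac{2 c}{c + \left(-4 + \frac{5}{7}\right)} = -4 + \frac{2 c}{c - \frac{23}{7}} = -4 + \frac{2 c}{- \frac{23}{7} + c}$)
$L{\left(11 \right)} j - 767 = \frac{2 \left(46 - 77\right)}{-23 + 7 \cdot 11} \left(-431\right) - 767 = \frac{2 \left(46 - 77\right)}{-23 + 77} \left(-431\right) - 767 = 2 \cdot \frac{1}{54} \left(-31\right) \left(-431\right) - 767 = \left(- \frac{31}{27}\right) \left(-431\right) - 767 = \frac{13361}{27} - 767 = - \frac{7348}{27}$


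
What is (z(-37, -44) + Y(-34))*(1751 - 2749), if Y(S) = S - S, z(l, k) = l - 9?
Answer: 45908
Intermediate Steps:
z(l, k) = -9 + l
Y(S) = 0
(z(-37, -44) + Y(-34))*(1751 - 2749) = ((-9 - 37) + 0)*(1751 - 2749) = (-46 + 0)*(-998) = -46*(-998) = 45908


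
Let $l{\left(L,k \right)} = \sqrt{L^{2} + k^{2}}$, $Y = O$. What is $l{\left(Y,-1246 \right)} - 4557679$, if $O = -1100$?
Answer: $-4557679 + 2 \sqrt{690629} \approx -4.556 \cdot 10^{6}$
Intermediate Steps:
$Y = -1100$
$l{\left(Y,-1246 \right)} - 4557679 = \sqrt{\left(-1100\right)^{2} + \left(-1246\right)^{2}} - 4557679 = \sqrt{1210000 + 1552516} - 4557679 = \sqrt{2762516} - 4557679 = 2 \sqrt{690629} - 4557679 = -4557679 + 2 \sqrt{690629}$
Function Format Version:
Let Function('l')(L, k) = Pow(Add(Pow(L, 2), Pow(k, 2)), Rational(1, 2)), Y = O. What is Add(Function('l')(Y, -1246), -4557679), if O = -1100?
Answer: Add(-4557679, Mul(2, Pow(690629, Rational(1, 2)))) ≈ -4.5560e+6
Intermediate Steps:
Y = -1100
Add(Function('l')(Y, -1246), -4557679) = Add(Pow(Add(Pow(-1100, 2), Pow(-1246, 2)), Rational(1, 2)), -4557679) = Add(Pow(Add(1210000, 1552516), Rational(1, 2)), -4557679) = Add(Pow(2762516, Rational(1, 2)), -4557679) = Add(Mul(2, Pow(690629, Rational(1, 2))), -4557679) = Add(-4557679, Mul(2, Pow(690629, Rational(1, 2))))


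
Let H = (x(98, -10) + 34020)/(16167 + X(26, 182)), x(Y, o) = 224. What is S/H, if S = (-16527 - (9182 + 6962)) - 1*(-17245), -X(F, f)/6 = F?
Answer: -123492843/17122 ≈ -7212.5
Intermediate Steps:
X(F, f) = -6*F
H = 34244/16011 (H = (224 + 34020)/(16167 - 6*26) = 34244/(16167 - 156) = 34244/16011 ≈ 2.1388)
S = -15426 (S = (-16527 - 1*16144) + 17245 = (-16527 - 16144) + 17245 = -32671 + 17245 = -15426)
S/H = -15426/34244/16011 = -15426*16011/34244 = -123492843/17122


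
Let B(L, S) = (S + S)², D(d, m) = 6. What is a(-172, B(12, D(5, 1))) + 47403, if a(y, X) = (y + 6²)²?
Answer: 65899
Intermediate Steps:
B(L, S) = 4*S² (B(L, S) = (2*S)² = 4*S²)
a(y, X) = (36 + y)² (a(y, X) = (y + 36)² = (36 + y)²)
a(-172, B(12, D(5, 1))) + 47403 = (36 - 172)² + 47403 = (-136)² + 47403 = 18496 + 47403 = 65899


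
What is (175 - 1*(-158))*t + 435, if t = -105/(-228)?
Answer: 44715/76 ≈ 588.36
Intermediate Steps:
t = 35/76 (t = -105*(-1/228) = 35/76 ≈ 0.46053)
(175 - 1*(-158))*t + 435 = (175 - 1*(-158))*(35/76) + 435 = (175 + 158)*(35/76) + 435 = 333*(35/76) + 435 = 11655/76 + 435 = 44715/76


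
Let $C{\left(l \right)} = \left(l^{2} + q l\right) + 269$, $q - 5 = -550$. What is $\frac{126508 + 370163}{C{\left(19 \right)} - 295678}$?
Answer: $- \frac{23651}{14543} \approx -1.6263$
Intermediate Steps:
$q = -545$ ($q = 5 - 550 = -545$)
$C{\left(l \right)} = 269 + l^{2} - 545 l$ ($C{\left(l \right)} = \left(l^{2} - 545 l\right) + 269 = 269 + l^{2} - 545 l$)
$\frac{126508 + 370163}{C{\left(19 \right)} - 295678} = \frac{126508 + 370163}{\left(269 + 19^{2} - 10355\right) - 295678} = \frac{496671}{\left(269 + 361 - 10355\right) - 295678} = \frac{496671}{-9725 - 295678} = \frac{496671}{-305403} = 496671 \left(- \frac{1}{305403}\right) = - \frac{23651}{14543}$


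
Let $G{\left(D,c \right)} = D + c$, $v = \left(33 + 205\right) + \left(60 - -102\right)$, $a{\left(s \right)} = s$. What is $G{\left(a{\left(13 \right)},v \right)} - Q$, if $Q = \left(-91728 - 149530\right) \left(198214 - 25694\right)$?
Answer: $41621830573$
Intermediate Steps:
$v = 400$ ($v = 238 + \left(60 + 102\right) = 238 + 162 = 400$)
$Q = -41621830160$ ($Q = \left(-241258\right) 172520 = -41621830160$)
$G{\left(a{\left(13 \right)},v \right)} - Q = \left(13 + 400\right) - -41621830160 = 413 + 41621830160 = 41621830573$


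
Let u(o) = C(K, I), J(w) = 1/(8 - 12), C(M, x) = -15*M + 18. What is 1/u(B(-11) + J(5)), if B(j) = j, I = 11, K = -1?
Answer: 1/33 ≈ 0.030303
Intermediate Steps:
C(M, x) = 18 - 15*M
J(w) = -¼ (J(w) = 1/(-4) = -¼)
u(o) = 33 (u(o) = 18 - 15*(-1) = 18 + 15 = 33)
1/u(B(-11) + J(5)) = 1/33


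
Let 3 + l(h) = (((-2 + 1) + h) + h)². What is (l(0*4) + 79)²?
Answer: 5929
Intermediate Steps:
l(h) = -3 + (-1 + 2*h)² (l(h) = -3 + (((-2 + 1) + h) + h)² = -3 + ((-1 + h) + h)² = -3 + (-1 + 2*h)²)
(l(0*4) + 79)² = ((-3 + (-1 + 2*(0*4))²) + 79)² = ((-3 + (-1 + 2*0)²) + 79)² = ((-3 + (-1 + 0)²) + 79)² = ((-3 + (-1)²) + 79)² = ((-3 + 1) + 79)² = (-2 + 79)² = 77² = 5929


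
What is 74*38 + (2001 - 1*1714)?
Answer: 3099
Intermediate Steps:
74*38 + (2001 - 1*1714) = 2812 + (2001 - 1714) = 2812 + 287 = 3099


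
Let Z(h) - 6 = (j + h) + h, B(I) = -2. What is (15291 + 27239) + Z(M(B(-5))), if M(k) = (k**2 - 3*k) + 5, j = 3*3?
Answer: 42575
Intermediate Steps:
j = 9
M(k) = 5 + k**2 - 3*k
Z(h) = 15 + 2*h (Z(h) = 6 + ((9 + h) + h) = 6 + (9 + 2*h) = 15 + 2*h)
(15291 + 27239) + Z(M(B(-5))) = (15291 + 27239) + (15 + 2*(5 + (-2)**2 - 3*(-2))) = 42530 + (15 + 2*(5 + 4 + 6)) = 42530 + (15 + 2*15) = 42530 + (15 + 30) = 42530 + 45 = 42575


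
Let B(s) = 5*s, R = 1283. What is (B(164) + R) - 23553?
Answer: -21450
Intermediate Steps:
(B(164) + R) - 23553 = (5*164 + 1283) - 23553 = (820 + 1283) - 23553 = 2103 - 23553 = -21450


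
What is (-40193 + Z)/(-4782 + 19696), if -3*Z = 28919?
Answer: -74749/22371 ≈ -3.3413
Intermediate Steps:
Z = -28919/3 (Z = -⅓*28919 = -28919/3 ≈ -9639.7)
(-40193 + Z)/(-4782 + 19696) = (-40193 - 28919/3)/(-4782 + 19696) = -149498/3/14914 = -149498/3*1/14914 = -74749/22371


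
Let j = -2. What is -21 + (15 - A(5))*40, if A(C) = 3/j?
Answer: 639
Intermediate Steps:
A(C) = -3/2 (A(C) = 3/(-2) = 3*(-½) = -3/2)
-21 + (15 - A(5))*40 = -21 + (15 - 1*(-3/2))*40 = -21 + (15 + 3/2)*40 = -21 + (33/2)*40 = -21 + 660 = 639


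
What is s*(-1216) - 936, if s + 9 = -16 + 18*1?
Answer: 7576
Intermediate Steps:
s = -7 (s = -9 + (-16 + 18*1) = -9 + (-16 + 18) = -9 + 2 = -7)
s*(-1216) - 936 = -7*(-1216) - 936 = 8512 - 936 = 7576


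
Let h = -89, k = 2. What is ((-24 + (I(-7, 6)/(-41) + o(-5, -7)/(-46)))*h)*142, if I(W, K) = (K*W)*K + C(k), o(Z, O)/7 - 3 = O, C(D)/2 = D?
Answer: 206681852/943 ≈ 2.1917e+5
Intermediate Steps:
C(D) = 2*D
o(Z, O) = 21 + 7*O
I(W, K) = 4 + W*K² (I(W, K) = (K*W)*K + 2*2 = W*K² + 4 = 4 + W*K²)
((-24 + (I(-7, 6)/(-41) + o(-5, -7)/(-46)))*h)*142 = ((-24 + ((4 - 7*6²)/(-41) + (21 + 7*(-7))/(-46)))*(-89))*142 = ((-24 + ((4 - 7*36)*(-1/41) + (21 - 49)*(-1/46)))*(-89))*142 = ((-24 + ((4 - 252)*(-1/41) - 28*(-1/46)))*(-89))*142 = ((-24 + (-248*(-1/41) + 14/23))*(-89))*142 = ((-24 + (248/41 + 14/23))*(-89))*142 = ((-24 + 6278/943)*(-89))*142 = -16354/943*(-89)*142 = (1455506/943)*142 = 206681852/943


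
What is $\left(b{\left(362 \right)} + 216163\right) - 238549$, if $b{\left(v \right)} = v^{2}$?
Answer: $108658$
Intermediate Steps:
$\left(b{\left(362 \right)} + 216163\right) - 238549 = \left(362^{2} + 216163\right) - 238549 = \left(131044 + 216163\right) - 238549 = 347207 - 238549 = 108658$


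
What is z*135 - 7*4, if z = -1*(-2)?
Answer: 242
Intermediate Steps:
z = 2
z*135 - 7*4 = 2*135 - 7*4 = 270 - 28 = 242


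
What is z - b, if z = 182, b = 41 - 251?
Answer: 392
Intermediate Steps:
b = -210
z - b = 182 - 1*(-210) = 182 + 210 = 392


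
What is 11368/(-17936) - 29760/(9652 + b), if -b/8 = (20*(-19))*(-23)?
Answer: -248933/1777906 ≈ -0.14001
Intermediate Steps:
b = -69920 (b = -8*20*(-19)*(-23) = -(-3040)*(-23) = -8*8740 = -69920)
11368/(-17936) - 29760/(9652 + b) = 11368/(-17936) - 29760/(9652 - 69920) = 11368*(-1/17936) - 29760/(-60268) = -1421/2242 - 29760*(-1/60268) = -1421/2242 + 7440/15067 = -248933/1777906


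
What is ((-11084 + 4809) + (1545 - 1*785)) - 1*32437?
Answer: -37952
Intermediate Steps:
((-11084 + 4809) + (1545 - 1*785)) - 1*32437 = (-6275 + (1545 - 785)) - 32437 = (-6275 + 760) - 32437 = -5515 - 32437 = -37952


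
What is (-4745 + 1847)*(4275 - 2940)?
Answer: -3868830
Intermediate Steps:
(-4745 + 1847)*(4275 - 2940) = -2898*1335 = -3868830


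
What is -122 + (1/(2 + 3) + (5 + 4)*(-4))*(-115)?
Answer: 3995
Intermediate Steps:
-122 + (1/(2 + 3) + (5 + 4)*(-4))*(-115) = -122 + (1/5 + 9*(-4))*(-115) = -122 + (⅕ - 36)*(-115) = -122 - 179/5*(-115) = -122 + 4117 = 3995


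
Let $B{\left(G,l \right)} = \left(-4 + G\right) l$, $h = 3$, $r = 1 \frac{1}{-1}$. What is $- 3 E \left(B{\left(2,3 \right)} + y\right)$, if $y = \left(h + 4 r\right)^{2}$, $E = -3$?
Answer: $-45$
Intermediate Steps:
$r = -1$ ($r = 1 \left(-1\right) = -1$)
$B{\left(G,l \right)} = l \left(-4 + G\right)$
$y = 1$ ($y = \left(3 + 4 \left(-1\right)\right)^{2} = \left(3 - 4\right)^{2} = \left(-1\right)^{2} = 1$)
$- 3 E \left(B{\left(2,3 \right)} + y\right) = \left(-3\right) \left(-3\right) \left(3 \left(-4 + 2\right) + 1\right) = 9 \left(3 \left(-2\right) + 1\right) = 9 \left(-6 + 1\right) = 9 \left(-5\right) = -45$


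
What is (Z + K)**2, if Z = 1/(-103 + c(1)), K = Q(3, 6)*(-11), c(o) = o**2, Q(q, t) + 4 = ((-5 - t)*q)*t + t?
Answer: 48360847921/10404 ≈ 4.6483e+6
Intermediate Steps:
Q(q, t) = -4 + t + q*t*(-5 - t) (Q(q, t) = -4 + (((-5 - t)*q)*t + t) = -4 + ((q*(-5 - t))*t + t) = -4 + (q*t*(-5 - t) + t) = -4 + (t + q*t*(-5 - t)) = -4 + t + q*t*(-5 - t))
K = 2156 (K = (-4 + 6 - 1*3*6**2 - 5*3*6)*(-11) = (-4 + 6 - 1*3*36 - 90)*(-11) = (-4 + 6 - 108 - 90)*(-11) = -196*(-11) = 2156)
Z = -1/102 (Z = 1/(-103 + 1**2) = 1/(-103 + 1) = 1/(-102) = -1/102 ≈ -0.0098039)
(Z + K)**2 = (-1/102 + 2156)**2 = (219911/102)**2 = 48360847921/10404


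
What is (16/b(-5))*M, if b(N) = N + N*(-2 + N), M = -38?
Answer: -304/15 ≈ -20.267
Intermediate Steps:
(16/b(-5))*M = (16/(-5*(-1 - 5)))*(-38) = (16/(-5*(-6)))*(-38) = (16/30)*(-38) = ((1/30)*16)*(-38) = (8/15)*(-38) = -304/15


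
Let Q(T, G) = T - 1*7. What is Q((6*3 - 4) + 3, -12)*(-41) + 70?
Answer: -340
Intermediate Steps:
Q(T, G) = -7 + T (Q(T, G) = T - 7 = -7 + T)
Q((6*3 - 4) + 3, -12)*(-41) + 70 = (-7 + ((6*3 - 4) + 3))*(-41) + 70 = (-7 + ((18 - 4) + 3))*(-41) + 70 = (-7 + (14 + 3))*(-41) + 70 = (-7 + 17)*(-41) + 70 = 10*(-41) + 70 = -410 + 70 = -340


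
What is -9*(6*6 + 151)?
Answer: -1683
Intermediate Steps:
-9*(6*6 + 151) = -9*(36 + 151) = -9*187 = -1683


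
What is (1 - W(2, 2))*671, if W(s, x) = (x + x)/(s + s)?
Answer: 0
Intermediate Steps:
W(s, x) = x/s (W(s, x) = (2*x)/((2*s)) = (2*x)*(1/(2*s)) = x/s)
(1 - W(2, 2))*671 = (1 - 2/2)*671 = (1 - 1*1)*671 = (1 - 1)*671 = 0*671 = 0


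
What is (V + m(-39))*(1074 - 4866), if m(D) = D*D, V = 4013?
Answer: -20984928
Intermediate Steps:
m(D) = D²
(V + m(-39))*(1074 - 4866) = (4013 + (-39)²)*(1074 - 4866) = (4013 + 1521)*(-3792) = 5534*(-3792) = -20984928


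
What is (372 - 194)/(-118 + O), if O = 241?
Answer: 178/123 ≈ 1.4472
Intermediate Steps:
(372 - 194)/(-118 + O) = (372 - 194)/(-118 + 241) = 178/123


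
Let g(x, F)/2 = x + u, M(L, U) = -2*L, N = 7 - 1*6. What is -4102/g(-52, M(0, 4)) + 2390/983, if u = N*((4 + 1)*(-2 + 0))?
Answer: 2164313/60946 ≈ 35.512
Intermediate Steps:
N = 1 (N = 7 - 6 = 1)
u = -10 (u = 1*((4 + 1)*(-2 + 0)) = 1*(5*(-2)) = 1*(-10) = -10)
g(x, F) = -20 + 2*x (g(x, F) = 2*(x - 10) = 2*(-10 + x) = -20 + 2*x)
-4102/g(-52, M(0, 4)) + 2390/983 = -4102/(-20 + 2*(-52)) + 2390/983 = -4102/(-20 - 104) + 2390*(1/983) = -4102/(-124) + 2390/983 = -4102*(-1/124) + 2390/983 = 2051/62 + 2390/983 = 2164313/60946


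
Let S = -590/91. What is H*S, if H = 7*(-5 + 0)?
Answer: 2950/13 ≈ 226.92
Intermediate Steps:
H = -35 (H = 7*(-5) = -35)
S = -590/91 (S = -590*1/91 = -590/91 ≈ -6.4835)
H*S = -35*(-590/91) = 2950/13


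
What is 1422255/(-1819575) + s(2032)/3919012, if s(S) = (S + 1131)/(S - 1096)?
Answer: -115935627874943/148323474205920 ≈ -0.78164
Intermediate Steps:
s(S) = (1131 + S)/(-1096 + S)
1422255/(-1819575) + s(2032)/3919012 = 1422255/(-1819575) + ((1131 + 2032)/(-1096 + 2032))/3919012 = 1422255*(-1/1819575) + (3163/936)*(1/3919012) = -94817/121305 + ((1/936)*3163)*(1/3919012) = -94817/121305 + (3163/936)*(1/3919012) = -94817/121305 + 3163/3668195232 = -115935627874943/148323474205920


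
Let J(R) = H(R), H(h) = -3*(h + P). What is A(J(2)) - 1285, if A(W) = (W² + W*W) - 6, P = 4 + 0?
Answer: -643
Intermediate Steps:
P = 4
H(h) = -12 - 3*h (H(h) = -3*(h + 4) = -3*(4 + h) = -12 - 3*h)
J(R) = -12 - 3*R
A(W) = -6 + 2*W² (A(W) = (W² + W²) - 6 = 2*W² - 6 = -6 + 2*W²)
A(J(2)) - 1285 = (-6 + 2*(-12 - 3*2)²) - 1285 = (-6 + 2*(-12 - 6)²) - 1285 = (-6 + 2*(-18)²) - 1285 = (-6 + 2*324) - 1285 = (-6 + 648) - 1285 = 642 - 1285 = -643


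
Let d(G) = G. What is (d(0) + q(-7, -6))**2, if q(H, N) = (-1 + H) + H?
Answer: 225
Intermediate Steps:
q(H, N) = -1 + 2*H
(d(0) + q(-7, -6))**2 = (0 + (-1 + 2*(-7)))**2 = (0 + (-1 - 14))**2 = (0 - 15)**2 = (-15)**2 = 225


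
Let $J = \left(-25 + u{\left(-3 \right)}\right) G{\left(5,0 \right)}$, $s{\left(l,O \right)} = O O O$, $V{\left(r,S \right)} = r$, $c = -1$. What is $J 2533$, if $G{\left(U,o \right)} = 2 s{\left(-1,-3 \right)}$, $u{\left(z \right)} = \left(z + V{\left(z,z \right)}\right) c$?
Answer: $2598858$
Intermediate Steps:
$s{\left(l,O \right)} = O^{3}$ ($s{\left(l,O \right)} = O^{2} O = O^{3}$)
$u{\left(z \right)} = - 2 z$ ($u{\left(z \right)} = \left(z + z\right) \left(-1\right) = 2 z \left(-1\right) = - 2 z$)
$G{\left(U,o \right)} = -54$ ($G{\left(U,o \right)} = 2 \left(-3\right)^{3} = 2 \left(-27\right) = -54$)
$J = 1026$ ($J = \left(-25 - -6\right) \left(-54\right) = \left(-25 + 6\right) \left(-54\right) = \left(-19\right) \left(-54\right) = 1026$)
$J 2533 = 1026 \cdot 2533 = 2598858$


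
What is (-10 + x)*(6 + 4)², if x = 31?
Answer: 2100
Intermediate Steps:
(-10 + x)*(6 + 4)² = (-10 + 31)*(6 + 4)² = 21*10² = 21*100 = 2100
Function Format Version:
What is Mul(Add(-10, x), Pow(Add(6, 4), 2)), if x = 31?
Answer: 2100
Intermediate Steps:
Mul(Add(-10, x), Pow(Add(6, 4), 2)) = Mul(Add(-10, 31), Pow(Add(6, 4), 2)) = Mul(21, Pow(10, 2)) = Mul(21, 100) = 2100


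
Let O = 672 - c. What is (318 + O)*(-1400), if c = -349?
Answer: -1874600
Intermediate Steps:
O = 1021 (O = 672 - 1*(-349) = 672 + 349 = 1021)
(318 + O)*(-1400) = (318 + 1021)*(-1400) = 1339*(-1400) = -1874600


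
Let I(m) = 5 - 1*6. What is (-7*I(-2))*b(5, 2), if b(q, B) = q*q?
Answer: 175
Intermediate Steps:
b(q, B) = q²
I(m) = -1 (I(m) = 5 - 6 = -1)
(-7*I(-2))*b(5, 2) = -7*(-1)*5² = 7*25 = 175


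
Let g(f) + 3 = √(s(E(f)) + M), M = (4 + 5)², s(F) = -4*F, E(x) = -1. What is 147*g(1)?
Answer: -441 + 147*√85 ≈ 914.27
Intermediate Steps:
M = 81 (M = 9² = 81)
g(f) = -3 + √85 (g(f) = -3 + √(-4*(-1) + 81) = -3 + √(4 + 81) = -3 + √85)
147*g(1) = 147*(-3 + √85) = -441 + 147*√85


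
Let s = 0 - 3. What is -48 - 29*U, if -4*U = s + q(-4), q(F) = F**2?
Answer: 185/4 ≈ 46.250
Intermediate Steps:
s = -3
U = -13/4 (U = -(-3 + (-4)**2)/4 = -(-3 + 16)/4 = -1/4*13 = -13/4 ≈ -3.2500)
-48 - 29*U = -48 - 29*(-13/4) = -48 + 377/4 = 185/4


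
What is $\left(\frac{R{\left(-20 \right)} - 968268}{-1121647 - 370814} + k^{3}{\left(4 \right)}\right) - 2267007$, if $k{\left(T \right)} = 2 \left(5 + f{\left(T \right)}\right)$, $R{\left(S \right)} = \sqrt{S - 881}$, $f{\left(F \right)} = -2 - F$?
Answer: $- \frac{1127810168549}{497487} - \frac{i \sqrt{901}}{1492461} \approx -2.267 \cdot 10^{6} - 2.0112 \cdot 10^{-5} i$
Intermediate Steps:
$R{\left(S \right)} = \sqrt{-881 + S}$
$k{\left(T \right)} = 6 - 2 T$ ($k{\left(T \right)} = 2 \left(5 - \left(2 + T\right)\right) = 2 \left(3 - T\right) = 6 - 2 T$)
$\left(\frac{R{\left(-20 \right)} - 968268}{-1121647 - 370814} + k^{3}{\left(4 \right)}\right) - 2267007 = \left(\frac{\sqrt{-881 - 20} - 968268}{-1121647 - 370814} + \left(6 - 8\right)^{3}\right) - 2267007 = \left(\frac{\sqrt{-901} - 968268}{-1492461} + \left(6 - 8\right)^{3}\right) - 2267007 = \left(\left(i \sqrt{901} - 968268\right) \left(- \frac{1}{1492461}\right) + \left(-2\right)^{3}\right) - 2267007 = \left(\left(-968268 + i \sqrt{901}\right) \left(- \frac{1}{1492461}\right) - 8\right) - 2267007 = \left(\left(\frac{322756}{497487} - \frac{i \sqrt{901}}{1492461}\right) - 8\right) - 2267007 = \left(- \frac{3657140}{497487} - \frac{i \sqrt{901}}{1492461}\right) - 2267007 = - \frac{1127810168549}{497487} - \frac{i \sqrt{901}}{1492461}$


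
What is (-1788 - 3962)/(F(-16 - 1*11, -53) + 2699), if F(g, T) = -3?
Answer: -2875/1348 ≈ -2.1328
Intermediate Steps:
(-1788 - 3962)/(F(-16 - 1*11, -53) + 2699) = (-1788 - 3962)/(-3 + 2699) = -5750/2696 = -5750*1/2696 = -2875/1348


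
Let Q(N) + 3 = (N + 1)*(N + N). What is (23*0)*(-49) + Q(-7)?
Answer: 81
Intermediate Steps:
Q(N) = -3 + 2*N*(1 + N) (Q(N) = -3 + (N + 1)*(N + N) = -3 + (1 + N)*(2*N) = -3 + 2*N*(1 + N))
(23*0)*(-49) + Q(-7) = (23*0)*(-49) + (-3 + 2*(-7) + 2*(-7)²) = 0*(-49) + (-3 - 14 + 2*49) = 0 + (-3 - 14 + 98) = 0 + 81 = 81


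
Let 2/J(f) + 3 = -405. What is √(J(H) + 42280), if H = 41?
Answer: √439881069/102 ≈ 205.62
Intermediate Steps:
J(f) = -1/204 (J(f) = 2/(-3 - 405) = 2/(-408) = 2*(-1/408) = -1/204)
√(J(H) + 42280) = √(-1/204 + 42280) = √(8625119/204) = √439881069/102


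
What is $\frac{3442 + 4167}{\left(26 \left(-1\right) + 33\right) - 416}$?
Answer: $- \frac{7609}{409} \approx -18.604$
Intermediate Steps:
$\frac{3442 + 4167}{\left(26 \left(-1\right) + 33\right) - 416} = \frac{7609}{\left(-26 + 33\right) - 416} = \frac{7609}{7 - 416} = \frac{7609}{-409} = 7609 \left(- \frac{1}{409}\right) = - \frac{7609}{409}$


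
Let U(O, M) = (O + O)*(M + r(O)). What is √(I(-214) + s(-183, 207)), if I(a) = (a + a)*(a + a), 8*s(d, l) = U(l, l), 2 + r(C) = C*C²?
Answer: √459202993 ≈ 21429.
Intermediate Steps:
r(C) = -2 + C³ (r(C) = -2 + C*C² = -2 + C³)
U(O, M) = 2*O*(-2 + M + O³) (U(O, M) = (O + O)*(M + (-2 + O³)) = (2*O)*(-2 + M + O³) = 2*O*(-2 + M + O³))
s(d, l) = l*(-2 + l + l³)/4 (s(d, l) = (2*l*(-2 + l + l³))/8 = l*(-2 + l + l³)/4)
I(a) = 4*a² (I(a) = (2*a)*(2*a) = 4*a²)
√(I(-214) + s(-183, 207)) = √(4*(-214)² + (¼)*207*(-2 + 207 + 207³)) = √(4*45796 + (¼)*207*(-2 + 207 + 8869743)) = √(183184 + (¼)*207*8869948) = √(183184 + 459019809) = √459202993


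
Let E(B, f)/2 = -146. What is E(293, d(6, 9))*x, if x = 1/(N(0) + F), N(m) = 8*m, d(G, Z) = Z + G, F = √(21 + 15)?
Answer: -146/3 ≈ -48.667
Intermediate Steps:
F = 6 (F = √36 = 6)
d(G, Z) = G + Z
E(B, f) = -292 (E(B, f) = 2*(-146) = -292)
x = ⅙ (x = 1/(8*0 + 6) = 1/(0 + 6) = 1/6 = ⅙ ≈ 0.16667)
E(293, d(6, 9))*x = -292*⅙ = -146/3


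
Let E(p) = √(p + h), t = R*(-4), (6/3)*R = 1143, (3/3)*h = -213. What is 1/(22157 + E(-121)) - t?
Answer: 1122272821295/490932983 - I*√334/490932983 ≈ 2286.0 - 3.7226e-8*I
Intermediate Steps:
h = -213
R = 1143/2 (R = (½)*1143 = 1143/2 ≈ 571.50)
t = -2286 (t = (1143/2)*(-4) = -2286)
E(p) = √(-213 + p) (E(p) = √(p - 213) = √(-213 + p))
1/(22157 + E(-121)) - t = 1/(22157 + √(-213 - 121)) - 1*(-2286) = 1/(22157 + √(-334)) + 2286 = 1/(22157 + I*√334) + 2286 = 2286 + 1/(22157 + I*√334)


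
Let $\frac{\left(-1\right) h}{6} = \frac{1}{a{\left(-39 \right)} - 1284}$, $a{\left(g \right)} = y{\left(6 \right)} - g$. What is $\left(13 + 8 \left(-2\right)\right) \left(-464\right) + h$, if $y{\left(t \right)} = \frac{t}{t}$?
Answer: $\frac{865827}{622} \approx 1392.0$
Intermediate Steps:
$y{\left(t \right)} = 1$
$a{\left(g \right)} = 1 - g$
$h = \frac{3}{622}$ ($h = - \frac{6}{\left(1 - -39\right) - 1284} = - \frac{6}{\left(1 + 39\right) - 1284} = - \frac{6}{40 - 1284} = - \frac{6}{-1244} = \left(-6\right) \left(- \frac{1}{1244}\right) = \frac{3}{622} \approx 0.0048231$)
$\left(13 + 8 \left(-2\right)\right) \left(-464\right) + h = \left(13 + 8 \left(-2\right)\right) \left(-464\right) + \frac{3}{622} = \left(13 - 16\right) \left(-464\right) + \frac{3}{622} = \left(-3\right) \left(-464\right) + \frac{3}{622} = 1392 + \frac{3}{622} = \frac{865827}{622}$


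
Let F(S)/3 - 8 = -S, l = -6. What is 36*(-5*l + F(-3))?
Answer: 2268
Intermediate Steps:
F(S) = 24 - 3*S (F(S) = 24 + 3*(-S) = 24 - 3*S)
36*(-5*l + F(-3)) = 36*(-5*(-6) + (24 - 3*(-3))) = 36*(30 + (24 + 9)) = 36*(30 + 33) = 36*63 = 2268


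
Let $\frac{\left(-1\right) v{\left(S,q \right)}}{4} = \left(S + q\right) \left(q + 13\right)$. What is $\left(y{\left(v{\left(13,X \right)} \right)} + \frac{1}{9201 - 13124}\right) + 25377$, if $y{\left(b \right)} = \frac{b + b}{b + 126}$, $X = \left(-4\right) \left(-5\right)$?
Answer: $\frac{23397081682}{921905} \approx 25379.0$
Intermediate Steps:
$X = 20$
$v{\left(S,q \right)} = - 4 \left(13 + q\right) \left(S + q\right)$ ($v{\left(S,q \right)} = - 4 \left(S + q\right) \left(q + 13\right) = - 4 \left(S + q\right) \left(13 + q\right) = - 4 \left(13 + q\right) \left(S + q\right)$)
$y{\left(b \right)} = \frac{2 b}{126 + b}$
$\left(y{\left(v{\left(13,X \right)} \right)} + \frac{1}{9201 - 13124}\right) + 25377 = \left(\frac{2 \left(\left(-52\right) 13 - 1040 - 4 \cdot 20^{2} - 52 \cdot 20\right)}{126 - \left(1716 + 1040 + 1600\right)} + \frac{1}{9201 - 13124}\right) + 25377 = \left(\frac{2 \left(-676 - 1040 - 1600 - 1040\right)}{126 - 4356} + \frac{1}{9201 - 13124}\right) + 25377 = \left(\frac{2 \left(-676 - 1040 - 1600 - 1040\right)}{126 - 4356} + \frac{1}{-3923}\right) + 25377 = \left(2 \left(-4356\right) \frac{1}{126 - 4356} - \frac{1}{3923}\right) + 25377 = \left(2 \left(-4356\right) \frac{1}{-4230} - \frac{1}{3923}\right) + 25377 = \left(2 \left(-4356\right) \left(- \frac{1}{4230}\right) - \frac{1}{3923}\right) + 25377 = \left(\frac{484}{235} - \frac{1}{3923}\right) + 25377 = \frac{1898497}{921905} + 25377 = \frac{23397081682}{921905}$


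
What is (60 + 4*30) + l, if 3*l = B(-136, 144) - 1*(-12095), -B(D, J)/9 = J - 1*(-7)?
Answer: 11276/3 ≈ 3758.7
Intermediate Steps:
B(D, J) = -63 - 9*J (B(D, J) = -9*(J - 1*(-7)) = -9*(J + 7) = -9*(7 + J) = -63 - 9*J)
l = 10736/3 (l = ((-63 - 9*144) - 1*(-12095))/3 = ((-63 - 1296) + 12095)/3 = (-1359 + 12095)/3 = (⅓)*10736 = 10736/3 ≈ 3578.7)
(60 + 4*30) + l = (60 + 4*30) + 10736/3 = (60 + 120) + 10736/3 = 180 + 10736/3 = 11276/3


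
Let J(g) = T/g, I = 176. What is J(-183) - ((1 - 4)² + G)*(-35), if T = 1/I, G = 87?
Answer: 108218879/32208 ≈ 3360.0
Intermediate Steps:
T = 1/176 ≈ 0.0056818
J(g) = 1/(176*g)
J(-183) - ((1 - 4)² + G)*(-35) = (1/176)/(-183) - ((1 - 4)² + 87)*(-35) = (1/176)*(-1/183) - ((-3)² + 87)*(-35) = -1/32208 - (9 + 87)*(-35) = -1/32208 - 96*(-35) = -1/32208 - 1*(-3360) = -1/32208 + 3360 = 108218879/32208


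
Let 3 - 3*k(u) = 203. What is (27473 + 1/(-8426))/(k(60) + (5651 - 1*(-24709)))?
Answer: 694462491/765754880 ≈ 0.90690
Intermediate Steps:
k(u) = -200/3 (k(u) = 1 - 1/3*203 = 1 - 203/3 = -200/3)
(27473 + 1/(-8426))/(k(60) + (5651 - 1*(-24709))) = (27473 + 1/(-8426))/(-200/3 + (5651 - 1*(-24709))) = (27473 - 1/8426)/(-200/3 + (5651 + 24709)) = 231487497/(8426*(-200/3 + 30360)) = 231487497/(8426*(90880/3)) = (231487497/8426)*(3/90880) = 694462491/765754880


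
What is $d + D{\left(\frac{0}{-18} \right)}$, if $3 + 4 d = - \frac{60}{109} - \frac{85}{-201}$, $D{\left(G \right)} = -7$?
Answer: $- \frac{340987}{43818} \approx -7.7819$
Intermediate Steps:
$d = - \frac{34261}{43818}$ ($d = - \frac{3}{4} + \frac{- \frac{60}{109} - \frac{85}{-201}}{4} = - \frac{3}{4} + \frac{\left(-60\right) \frac{1}{109} - - \frac{85}{201}}{4} = - \frac{3}{4} + \frac{- \frac{60}{109} + \frac{85}{201}}{4} = - \frac{3}{4} + \frac{1}{4} \left(- \frac{2795}{21909}\right) = - \frac{3}{4} - \frac{2795}{87636} = - \frac{34261}{43818} \approx -0.78189$)
$d + D{\left(\frac{0}{-18} \right)} = - \frac{34261}{43818} - 7 = - \frac{340987}{43818}$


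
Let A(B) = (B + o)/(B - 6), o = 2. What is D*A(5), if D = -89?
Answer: 623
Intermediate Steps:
A(B) = (2 + B)/(-6 + B) (A(B) = (B + 2)/(B - 6) = (2 + B)/(-6 + B))
D*A(5) = -89*(2 + 5)/(-6 + 5) = -89*7/(-1) = -(-89)*7 = -89*(-7) = 623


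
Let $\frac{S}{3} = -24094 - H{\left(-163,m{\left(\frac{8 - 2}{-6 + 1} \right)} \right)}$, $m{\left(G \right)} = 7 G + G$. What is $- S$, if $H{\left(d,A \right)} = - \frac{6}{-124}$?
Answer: $\frac{4481493}{62} \approx 72282.0$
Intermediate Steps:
$m{\left(G \right)} = 8 G$
$H{\left(d,A \right)} = \frac{3}{62}$ ($H{\left(d,A \right)} = \left(-6\right) \left(- \frac{1}{124}\right) = \frac{3}{62}$)
$S = - \frac{4481493}{62}$ ($S = 3 \left(-24094 - \frac{3}{62}\right) = 3 \left(- \frac{1493831}{62}\right) = - \frac{4481493}{62} \approx -72282.0$)
$- S = \left(-1\right) \left(- \frac{4481493}{62}\right) = \frac{4481493}{62}$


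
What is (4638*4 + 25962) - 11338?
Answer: 33176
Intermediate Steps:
(4638*4 + 25962) - 11338 = (18552 + 25962) - 11338 = 44514 - 11338 = 33176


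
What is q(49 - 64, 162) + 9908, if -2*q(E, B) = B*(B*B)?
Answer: -2115856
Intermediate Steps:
q(E, B) = -B³/2 (q(E, B) = -B*B*B/2 = -B*B²/2 = -B³/2)
q(49 - 64, 162) + 9908 = -½*162³ + 9908 = -½*4251528 + 9908 = -2125764 + 9908 = -2115856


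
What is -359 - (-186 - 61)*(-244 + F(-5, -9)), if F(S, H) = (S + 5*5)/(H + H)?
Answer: -548113/9 ≈ -60901.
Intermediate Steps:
F(S, H) = (25 + S)/(2*H) (F(S, H) = (S + 25)/((2*H)) = (25 + S)*(1/(2*H)) = (25 + S)/(2*H))
-359 - (-186 - 61)*(-244 + F(-5, -9)) = -359 - (-186 - 61)*(-244 + (1/2)*(25 - 5)/(-9)) = -359 - (-247)*(-244 + (1/2)*(-1/9)*20) = -359 - (-247)*(-244 - 10/9) = -359 - (-247)*(-2206)/9 = -359 - 1*544882/9 = -359 - 544882/9 = -548113/9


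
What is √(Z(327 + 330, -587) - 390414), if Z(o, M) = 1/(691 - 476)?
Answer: 7*I*√368303815/215 ≈ 624.83*I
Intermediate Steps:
Z(o, M) = 1/215
√(Z(327 + 330, -587) - 390414) = √(1/215 - 390414) = √(-83939009/215) = 7*I*√368303815/215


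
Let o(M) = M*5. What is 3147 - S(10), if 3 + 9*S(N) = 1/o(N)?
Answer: 1416299/450 ≈ 3147.3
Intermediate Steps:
o(M) = 5*M
S(N) = -1/3 + 1/(45*N) (S(N) = -1/3 + 1/(9*((5*N))) = -1/3 + (1/(5*N))/9 = -1/3 + 1/(45*N))
3147 - S(10) = 3147 - (1 - 15*10)/(45*10) = 3147 - (1 - 150)/(45*10) = 3147 - (-149)/(45*10) = 3147 - 1*(-149/450) = 3147 + 149/450 = 1416299/450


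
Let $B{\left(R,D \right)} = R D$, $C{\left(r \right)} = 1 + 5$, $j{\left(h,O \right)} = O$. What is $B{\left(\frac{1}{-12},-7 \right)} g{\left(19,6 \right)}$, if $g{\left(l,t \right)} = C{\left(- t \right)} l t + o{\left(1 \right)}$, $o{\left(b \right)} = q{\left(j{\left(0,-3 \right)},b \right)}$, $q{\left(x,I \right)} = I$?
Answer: $\frac{4795}{12} \approx 399.58$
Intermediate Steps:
$C{\left(r \right)} = 6$
$o{\left(b \right)} = b$
$B{\left(R,D \right)} = D R$
$g{\left(l,t \right)} = 1 + 6 l t$ ($g{\left(l,t \right)} = 6 l t + 1 = 1 + 6 l t$)
$B{\left(\frac{1}{-12},-7 \right)} g{\left(19,6 \right)} = - \frac{7}{-12} \left(1 + 6 \cdot 19 \cdot 6\right) = \left(-7\right) \left(- \frac{1}{12}\right) \left(1 + 684\right) = \frac{7}{12} \cdot 685 = \frac{4795}{12}$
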